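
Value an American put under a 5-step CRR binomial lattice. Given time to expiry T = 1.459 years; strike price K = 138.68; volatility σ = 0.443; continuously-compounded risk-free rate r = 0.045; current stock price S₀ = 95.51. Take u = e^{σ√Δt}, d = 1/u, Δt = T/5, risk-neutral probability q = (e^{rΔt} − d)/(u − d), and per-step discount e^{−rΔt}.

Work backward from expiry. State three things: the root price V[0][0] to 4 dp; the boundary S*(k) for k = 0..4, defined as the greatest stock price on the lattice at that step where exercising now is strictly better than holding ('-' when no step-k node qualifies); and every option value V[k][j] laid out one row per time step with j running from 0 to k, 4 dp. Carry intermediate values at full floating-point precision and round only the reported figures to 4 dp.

price = 47.9303
boundary = - 75.1833 59.1826 75.1833 95.5100
tree:
47.9303
63.4967 31.5761
79.4974 45.7629 16.3292
92.0928 63.4967 26.8818 4.7859
102.0077 79.4974 43.1700 9.1118 0.0000
109.8124 92.0928 63.4967 17.3477 0.0000 0.0000

params: Δt=0.29180 u=1.27036 d=0.78718 q=0.46781 e^(-rΔt)=0.98695
t_5 payoffs: 109.8124 92.0928 63.4967 17.3477 0.0000 0.0000
t_4: node(4,0) S=36.6723 payoff=102.0077 vs cont=100.1986 → 102.0077 [stop]  node(4,1) S=59.1826 payoff=79.4974 vs cont=77.6883 → 79.4974 [stop]  node(4,2) S=95.5100 payoff=43.1700 vs cont=41.3609 → 43.1700 [stop]  node(4,3) S=154.1359 payoff=0.0000 vs cont=9.1118 → 9.1118 [wait]  node(4,4) S=248.7477 payoff=0.0000 vs cont=0.0000 → 0.0000 [wait]  ⇒ S*(4)=95.5100
t_3: node(3,0) S=46.5872 payoff=92.0928 vs cont=90.2837 → 92.0928 [stop]  node(3,1) S=75.1833 payoff=63.4967 vs cont=61.6876 → 63.4967 [stop]  node(3,2) S=121.3323 payoff=17.3477 vs cont=26.8818 → 26.8818 [wait]  node(3,3) S=195.8085 payoff=0.0000 vs cont=4.7859 → 4.7859 [wait]  ⇒ S*(3)=75.1833
t_2: node(2,0) S=59.1826 payoff=79.4974 vs cont=77.6883 → 79.4974 [stop]  node(2,1) S=95.5100 payoff=43.1700 vs cont=45.7629 → 45.7629 [wait]  node(2,2) S=154.1359 payoff=0.0000 vs cont=16.3292 → 16.3292 [wait]  ⇒ S*(2)=59.1826
t_1: node(1,0) S=75.1833 payoff=63.4967 vs cont=62.8848 → 63.4967 [stop]  node(1,1) S=121.3323 payoff=17.3477 vs cont=31.5761 → 31.5761 [wait]  ⇒ S*(1)=75.1833
t_0: node(0,0) S=95.5100 payoff=43.1700 vs cont=47.9303 → 47.9303 [wait]  ⇒ S*(0)=-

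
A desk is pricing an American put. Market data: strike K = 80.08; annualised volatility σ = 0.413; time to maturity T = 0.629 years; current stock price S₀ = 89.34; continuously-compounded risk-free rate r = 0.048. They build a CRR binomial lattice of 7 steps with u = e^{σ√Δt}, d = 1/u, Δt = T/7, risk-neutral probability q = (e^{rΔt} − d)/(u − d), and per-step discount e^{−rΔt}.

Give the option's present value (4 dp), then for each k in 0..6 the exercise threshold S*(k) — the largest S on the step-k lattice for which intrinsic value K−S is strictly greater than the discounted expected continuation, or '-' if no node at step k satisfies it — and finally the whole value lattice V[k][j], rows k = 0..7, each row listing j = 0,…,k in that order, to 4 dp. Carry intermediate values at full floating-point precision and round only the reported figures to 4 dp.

price = 6.0304
boundary = - - - - 54.4478 61.6236 69.7450
tree:
6.0304
9.1294 2.8131
13.4128 4.6894 0.8576
18.9829 7.6526 1.6034 0.0781
25.6322 12.1334 2.9913 0.1528 0.0000
31.9724 18.4564 5.5673 0.2988 0.0000 0.0000
37.5742 25.6322 10.3350 0.5845 0.0000 0.0000 0.0000
42.5238 31.9724 18.4564 1.1432 0.0000 0.0000 0.0000 0.0000

Δt=0.08986, u=1.13179, d=0.88356, q=0.48650, disc=e^(-rΔt)=0.99570
k=7 terminal: V=max(K-S,0) → 42.5238 31.9724 18.4564 1.1432 0.0000 0.0000 0.0000 0.0000
k=6: j=0 S=42.5058 intr=37.5742 cont=37.2296 V=37.5742[EX]; j=1 S=54.4478 intr=25.6322 cont=25.2875 V=25.6322[EX]; j=2 S=69.7450 intr=10.3350 cont=9.9903 V=10.3350[EX]; j=3 S=89.3400 intr=0.0000 cont=0.5845 V=0.5845[hold]; j=4 S=114.4402 intr=0.0000 cont=0.0000 V=0.0000[hold]; j=5 S=146.5924 intr=0.0000 cont=0.0000 V=0.0000[hold]; j=6 S=187.7777 intr=0.0000 cont=0.0000 V=0.0000[hold]  S*(6)=69.7450
k=5: j=0 S=48.1076 intr=31.9724 cont=31.6277 V=31.9724[EX]; j=1 S=61.6236 intr=18.4564 cont=18.1118 V=18.4564[EX]; j=2 S=78.9368 intr=1.1432 cont=5.5673 V=5.5673[hold]; j=3 S=101.1142 intr=0.0000 cont=0.2988 V=0.2988[hold]; j=4 S=129.5224 intr=0.0000 cont=0.0000 V=0.0000[hold]; j=5 S=165.9120 intr=0.0000 cont=0.0000 V=0.0000[hold]  S*(5)=61.6236
k=4: j=0 S=54.4478 intr=25.6322 cont=25.2875 V=25.6322[EX]; j=1 S=69.7450 intr=10.3350 cont=12.1334 V=12.1334[hold]; j=2 S=89.3400 intr=0.0000 cont=2.9913 V=2.9913[hold]; j=3 S=114.4402 intr=0.0000 cont=0.1528 V=0.1528[hold]; j=4 S=146.5924 intr=0.0000 cont=0.0000 V=0.0000[hold]  S*(4)=54.4478
k=3: j=0 S=61.6236 intr=18.4564 cont=18.9829 V=18.9829[hold]; j=1 S=78.9368 intr=1.1432 cont=7.6526 V=7.6526[hold]; j=2 S=101.1142 intr=0.0000 cont=1.6034 V=1.6034[hold]; j=3 S=129.5224 intr=0.0000 cont=0.0781 V=0.0781[hold]  S*(3)=-
k=2: j=0 S=69.7450 intr=10.3350 cont=13.4128 V=13.4128[hold]; j=1 S=89.3400 intr=0.0000 cont=4.6894 V=4.6894[hold]; j=2 S=114.4402 intr=0.0000 cont=0.8576 V=0.8576[hold]  S*(2)=-
k=1: j=0 S=78.9368 intr=1.1432 cont=9.1294 V=9.1294[hold]; j=1 S=101.1142 intr=0.0000 cont=2.8131 V=2.8131[hold]  S*(1)=-
k=0: j=0 S=89.3400 intr=0.0000 cont=6.0304 V=6.0304[hold]  S*(0)=-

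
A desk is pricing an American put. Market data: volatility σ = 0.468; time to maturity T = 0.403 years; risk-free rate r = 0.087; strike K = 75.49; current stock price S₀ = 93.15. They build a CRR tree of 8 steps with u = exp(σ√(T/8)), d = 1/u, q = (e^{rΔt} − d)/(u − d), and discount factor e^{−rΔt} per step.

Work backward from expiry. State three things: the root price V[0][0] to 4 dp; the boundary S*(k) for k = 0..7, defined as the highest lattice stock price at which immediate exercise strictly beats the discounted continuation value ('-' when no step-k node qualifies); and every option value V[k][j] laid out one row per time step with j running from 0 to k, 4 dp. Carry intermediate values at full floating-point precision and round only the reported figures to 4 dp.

price = 2.6750
boundary = - - - - - 55.0925 61.1942 67.9717
tree:
2.6750
4.2809 1.0580
6.6823 1.8655 0.2425
10.1136 3.2359 0.4819 0.0000
14.7230 5.4939 0.9577 0.0000 0.0000
20.3975 9.0560 1.9034 0.0000 0.0000 0.0000
25.8909 14.2958 3.7829 0.0000 0.0000 0.0000 0.0000
30.8365 20.3975 7.5183 0.0000 0.0000 0.0000 0.0000 0.0000
35.2889 25.8909 14.2958 0.0000 0.0000 0.0000 0.0000 0.0000 0.0000

params: Δt=0.05038 u=1.11075 d=0.90029 q=0.49463 e^(-rΔt)=0.99563
t_8 payoffs: 35.2889 25.8909 14.2958 0.0000 0.0000 0.0000 0.0000 0.0000 0.0000
t_7: node(7,0) S=44.6535 payoff=30.8365 vs cont=30.5064 → 30.8365 [stop]  node(7,1) S=55.0925 payoff=20.3975 vs cont=20.0674 → 20.3975 [stop]  node(7,2) S=67.9717 payoff=7.5183 vs cont=7.1930 → 7.5183 [stop]  node(7,3) S=83.8619 payoff=0.0000 vs cont=0.0000 → 0.0000 [wait]  node(7,4) S=103.4668 payoff=0.0000 vs cont=0.0000 → 0.0000 [wait]  node(7,5) S=127.6548 payoff=0.0000 vs cont=0.0000 → 0.0000 [wait]  node(7,6) S=157.4975 payoff=0.0000 vs cont=0.0000 → 0.0000 [wait]  node(7,7) S=194.3166 payoff=0.0000 vs cont=0.0000 → 0.0000 [wait]  ⇒ S*(7)=67.9717
t_6: node(6,0) S=49.5991 payoff=25.8909 vs cont=25.5608 → 25.8909 [stop]  node(6,1) S=61.1942 payoff=14.2958 vs cont=13.9657 → 14.2958 [stop]  node(6,2) S=75.4999 payoff=0.0000 vs cont=3.7829 → 3.7829 [wait]  node(6,3) S=93.1500 payoff=0.0000 vs cont=0.0000 → 0.0000 [wait]  node(6,4) S=114.9262 payoff=0.0000 vs cont=0.0000 → 0.0000 [wait]  node(6,5) S=141.7932 payoff=0.0000 vs cont=0.0000 → 0.0000 [wait]  node(6,6) S=174.9411 payoff=0.0000 vs cont=0.0000 → 0.0000 [wait]  ⇒ S*(6)=61.1942
t_5: node(5,0) S=55.0925 payoff=20.3975 vs cont=20.0674 → 20.3975 [stop]  node(5,1) S=67.9717 payoff=7.5183 vs cont=9.0560 → 9.0560 [wait]  node(5,2) S=83.8619 payoff=0.0000 vs cont=1.9034 → 1.9034 [wait]  node(5,3) S=103.4668 payoff=0.0000 vs cont=0.0000 → 0.0000 [wait]  node(5,4) S=127.6548 payoff=0.0000 vs cont=0.0000 → 0.0000 [wait]  node(5,5) S=157.4975 payoff=0.0000 vs cont=0.0000 → 0.0000 [wait]  ⇒ S*(5)=55.0925
t_4: node(4,0) S=61.1942 payoff=14.2958 vs cont=14.7230 → 14.7230 [wait]  node(4,1) S=75.4999 payoff=0.0000 vs cont=5.4939 → 5.4939 [wait]  node(4,2) S=93.1500 payoff=0.0000 vs cont=0.9577 → 0.9577 [wait]  node(4,3) S=114.9262 payoff=0.0000 vs cont=0.0000 → 0.0000 [wait]  node(4,4) S=141.7932 payoff=0.0000 vs cont=0.0000 → 0.0000 [wait]  ⇒ S*(4)=-
t_3: node(3,0) S=67.9717 payoff=7.5183 vs cont=10.1136 → 10.1136 [wait]  node(3,1) S=83.8619 payoff=0.0000 vs cont=3.2359 → 3.2359 [wait]  node(3,2) S=103.4668 payoff=0.0000 vs cont=0.4819 → 0.4819 [wait]  node(3,3) S=127.6548 payoff=0.0000 vs cont=0.0000 → 0.0000 [wait]  ⇒ S*(3)=-
t_2: node(2,0) S=75.4999 payoff=0.0000 vs cont=6.6823 → 6.6823 [wait]  node(2,1) S=93.1500 payoff=0.0000 vs cont=1.8655 → 1.8655 [wait]  node(2,2) S=114.9262 payoff=0.0000 vs cont=0.2425 → 0.2425 [wait]  ⇒ S*(2)=-
t_1: node(1,0) S=83.8619 payoff=0.0000 vs cont=4.2809 → 4.2809 [wait]  node(1,1) S=103.4668 payoff=0.0000 vs cont=1.0580 → 1.0580 [wait]  ⇒ S*(1)=-
t_0: node(0,0) S=93.1500 payoff=0.0000 vs cont=2.6750 → 2.6750 [wait]  ⇒ S*(0)=-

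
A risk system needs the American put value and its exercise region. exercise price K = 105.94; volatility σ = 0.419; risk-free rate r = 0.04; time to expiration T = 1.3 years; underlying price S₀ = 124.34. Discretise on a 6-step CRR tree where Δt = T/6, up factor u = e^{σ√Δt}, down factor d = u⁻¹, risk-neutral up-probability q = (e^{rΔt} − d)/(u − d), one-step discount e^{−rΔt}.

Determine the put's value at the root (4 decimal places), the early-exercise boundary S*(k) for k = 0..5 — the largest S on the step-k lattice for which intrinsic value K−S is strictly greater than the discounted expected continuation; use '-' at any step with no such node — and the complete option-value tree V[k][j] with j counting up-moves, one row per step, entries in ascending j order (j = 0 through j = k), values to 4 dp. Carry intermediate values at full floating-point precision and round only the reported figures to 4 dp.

price = 12.2988
boundary = - - - - 56.9905 69.2635
tree:
12.2988
18.3913 5.7523
26.6311 9.5699 1.6143
37.0357 15.5545 3.0931 0.0000
48.9495 24.4727 5.9268 0.0000 0.0000
59.0478 36.6765 11.3565 0.0000 0.0000 0.0000
67.3568 48.9495 21.7605 0.0000 0.0000 0.0000 0.0000

Δt=0.21667  u=1.21535  d=0.82281  q=0.47357  discount=0.99137
step 6 (expiry): payoffs max(K−S,0) = 67.3568 48.9495 21.7605 0.0000 0.0000 0.0000 0.0000
step 5: (k=5,j=0): S=46.8922, (K−S)⁺=59.0478, hold=58.1337 ⇒ V=59.0478 exercise | (k=5,j=1): S=69.2635, (K−S)⁺=36.6765, hold=35.7623 ⇒ V=36.6765 exercise | (k=5,j=2): S=102.3078, (K−S)⁺=3.6322, hold=11.3565 ⇒ V=11.3565 continue | (k=5,j=3): S=151.1169, (K−S)⁺=0.0000, hold=0.0000 ⇒ V=0.0000 continue | (k=5,j=4): S=223.2119, (K−S)⁺=0.0000, hold=0.0000 ⇒ V=0.0000 continue | (k=5,j=5): S=329.7020, (K−S)⁺=0.0000, hold=0.0000 ⇒ V=0.0000 continue  boundary S*=69.2635
step 4: (k=4,j=0): S=56.9905, (K−S)⁺=48.9495, hold=48.0353 ⇒ V=48.9495 exercise | (k=4,j=1): S=84.1795, (K−S)⁺=21.7605, hold=24.4727 ⇒ V=24.4727 continue | (k=4,j=2): S=124.3400, (K−S)⁺=0.0000, hold=5.9268 ⇒ V=5.9268 continue | (k=4,j=3): S=183.6602, (K−S)⁺=0.0000, hold=0.0000 ⇒ V=0.0000 continue | (k=4,j=4): S=271.2810, (K−S)⁺=0.0000, hold=0.0000 ⇒ V=0.0000 continue  boundary S*=56.9905
step 3: (k=3,j=0): S=69.2635, (K−S)⁺=36.6765, hold=37.0357 ⇒ V=37.0357 continue | (k=3,j=1): S=102.3078, (K−S)⁺=3.6322, hold=15.5545 ⇒ V=15.5545 continue | (k=3,j=2): S=151.1169, (K−S)⁺=0.0000, hold=3.0931 ⇒ V=3.0931 continue | (k=3,j=3): S=223.2119, (K−S)⁺=0.0000, hold=0.0000 ⇒ V=0.0000 continue  boundary S*=-
step 2: (k=2,j=0): S=84.1795, (K−S)⁺=21.7605, hold=26.6311 ⇒ V=26.6311 continue | (k=2,j=1): S=124.3400, (K−S)⁺=0.0000, hold=9.5699 ⇒ V=9.5699 continue | (k=2,j=2): S=183.6602, (K−S)⁺=0.0000, hold=1.6143 ⇒ V=1.6143 continue  boundary S*=-
step 1: (k=1,j=0): S=102.3078, (K−S)⁺=3.6322, hold=18.3913 ⇒ V=18.3913 continue | (k=1,j=1): S=151.1169, (K−S)⁺=0.0000, hold=5.7523 ⇒ V=5.7523 continue  boundary S*=-
step 0: (k=0,j=0): S=124.3400, (K−S)⁺=0.0000, hold=12.2988 ⇒ V=12.2988 continue  boundary S*=-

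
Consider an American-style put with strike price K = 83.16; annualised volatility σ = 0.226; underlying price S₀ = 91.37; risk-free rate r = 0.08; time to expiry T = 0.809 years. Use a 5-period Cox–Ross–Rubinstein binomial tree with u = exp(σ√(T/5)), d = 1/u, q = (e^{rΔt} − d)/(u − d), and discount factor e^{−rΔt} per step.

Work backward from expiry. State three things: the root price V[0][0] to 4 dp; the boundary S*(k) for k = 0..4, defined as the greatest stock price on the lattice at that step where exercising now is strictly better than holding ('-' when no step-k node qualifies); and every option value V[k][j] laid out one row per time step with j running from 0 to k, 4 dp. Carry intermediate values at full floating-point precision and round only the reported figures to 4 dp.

price = 2.2033
boundary = - - - 69.5604 76.1803
tree:
2.2033
4.1973 0.6165
7.7407 1.3843 0.0000
13.5996 3.1084 0.0000 0.0000
19.6442 6.9797 0.0000 0.0000 0.0000
25.1635 13.5996 0.0000 0.0000 0.0000 0.0000

params: Δt=0.16180 u=1.09517 d=0.91310 q=0.54885 e^(-rΔt)=0.98714
t_5 payoffs: 25.1635 13.5996 0.0000 0.0000 0.0000 0.0000
t_4: node(4,0) S=63.5158 payoff=19.6442 vs cont=18.5747 → 19.6442 [stop]  node(4,1) S=76.1803 payoff=6.9797 vs cont=6.0566 → 6.9797 [stop]  node(4,2) S=91.3700 payoff=0.0000 vs cont=0.0000 → 0.0000 [wait]  node(4,3) S=109.5884 payoff=0.0000 vs cont=0.0000 → 0.0000 [wait]  node(4,4) S=131.4393 payoff=0.0000 vs cont=0.0000 → 0.0000 [wait]  ⇒ S*(4)=76.1803
t_3: node(3,0) S=69.5604 payoff=13.5996 vs cont=12.5301 → 13.5996 [stop]  node(3,1) S=83.4302 payoff=0.0000 vs cont=3.1084 → 3.1084 [wait]  node(3,2) S=100.0654 payoff=0.0000 vs cont=0.0000 → 0.0000 [wait]  node(3,3) S=120.0176 payoff=0.0000 vs cont=0.0000 → 0.0000 [wait]  ⇒ S*(3)=69.5604
t_2: node(2,0) S=76.1803 payoff=6.9797 vs cont=7.7407 → 7.7407 [wait]  node(2,1) S=91.3700 payoff=0.0000 vs cont=1.3843 → 1.3843 [wait]  node(2,2) S=109.5884 payoff=0.0000 vs cont=0.0000 → 0.0000 [wait]  ⇒ S*(2)=-
t_1: node(1,0) S=83.4302 payoff=0.0000 vs cont=4.1973 → 4.1973 [wait]  node(1,1) S=100.0654 payoff=0.0000 vs cont=0.6165 → 0.6165 [wait]  ⇒ S*(1)=-
t_0: node(0,0) S=91.3700 payoff=0.0000 vs cont=2.2033 → 2.2033 [wait]  ⇒ S*(0)=-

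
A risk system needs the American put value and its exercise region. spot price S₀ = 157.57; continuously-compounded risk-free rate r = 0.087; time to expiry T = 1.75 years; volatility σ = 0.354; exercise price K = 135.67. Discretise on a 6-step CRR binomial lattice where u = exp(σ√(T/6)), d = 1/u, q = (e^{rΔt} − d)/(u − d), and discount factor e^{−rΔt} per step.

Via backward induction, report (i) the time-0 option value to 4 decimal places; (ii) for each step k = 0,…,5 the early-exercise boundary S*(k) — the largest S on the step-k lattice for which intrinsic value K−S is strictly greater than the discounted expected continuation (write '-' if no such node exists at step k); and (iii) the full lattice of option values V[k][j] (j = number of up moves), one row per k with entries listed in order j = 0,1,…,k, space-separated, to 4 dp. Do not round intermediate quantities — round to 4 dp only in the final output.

price = 11.4042
boundary = - - - 88.7945 73.3427 88.7945
tree:
11.4042
18.9082 5.0185
30.3613 9.2362 1.3605
46.8755 16.5686 2.9021 0.0000
62.3273 28.6589 6.1906 0.0000 0.0000
75.0903 46.8755 13.2053 0.0000 0.0000 0.0000
85.6322 62.3273 28.1684 0.0000 0.0000 0.0000 0.0000

params: Δt=0.29167 u=1.21068 d=0.82598 q=0.51915 e^(-rΔt)=0.97494
t_6 payoffs: 85.6322 62.3273 28.1684 0.0000 0.0000 0.0000 0.0000
t_5: node(5,0) S=60.5797 payoff=75.0903 vs cont=71.6909 → 75.0903 [stop]  node(5,1) S=88.7945 payoff=46.8755 vs cont=43.4762 → 46.8755 [stop]  node(5,2) S=130.1500 payoff=5.5200 vs cont=13.2053 → 13.2053 [wait]  node(5,3) S=190.7668 payoff=0.0000 vs cont=0.0000 → 0.0000 [wait]  node(5,4) S=279.6155 payoff=0.0000 vs cont=0.0000 → 0.0000 [wait]  node(5,5) S=409.8450 payoff=0.0000 vs cont=0.0000 → 0.0000 [wait]  ⇒ S*(5)=88.7945
t_4: node(4,0) S=73.3427 payoff=62.3273 vs cont=58.9280 → 62.3273 [stop]  node(4,1) S=107.5016 payoff=28.1684 vs cont=28.6589 → 28.6589 [wait]  node(4,2) S=157.5700 payoff=0.0000 vs cont=6.1906 → 6.1906 [wait]  node(4,3) S=230.9575 payoff=0.0000 vs cont=0.0000 → 0.0000 [wait]  node(4,4) S=338.5248 payoff=0.0000 vs cont=0.0000 → 0.0000 [wait]  ⇒ S*(4)=73.3427
t_3: node(3,0) S=88.7945 payoff=46.8755 vs cont=43.7245 → 46.8755 [stop]  node(3,1) S=130.1500 payoff=5.5200 vs cont=16.5686 → 16.5686 [wait]  node(3,2) S=190.7668 payoff=0.0000 vs cont=2.9021 → 2.9021 [wait]  node(3,3) S=279.6155 payoff=0.0000 vs cont=0.0000 → 0.0000 [wait]  ⇒ S*(3)=88.7945
t_2: node(2,0) S=107.5016 payoff=28.1684 vs cont=30.3613 → 30.3613 [wait]  node(2,1) S=157.5700 payoff=0.0000 vs cont=9.2362 → 9.2362 [wait]  node(2,2) S=230.9575 payoff=0.0000 vs cont=1.3605 → 1.3605 [wait]  ⇒ S*(2)=-
t_1: node(1,0) S=130.1500 payoff=5.5200 vs cont=18.9082 → 18.9082 [wait]  node(1,1) S=190.7668 payoff=0.0000 vs cont=5.0185 → 5.0185 [wait]  ⇒ S*(1)=-
t_0: node(0,0) S=157.5700 payoff=0.0000 vs cont=11.4042 → 11.4042 [wait]  ⇒ S*(0)=-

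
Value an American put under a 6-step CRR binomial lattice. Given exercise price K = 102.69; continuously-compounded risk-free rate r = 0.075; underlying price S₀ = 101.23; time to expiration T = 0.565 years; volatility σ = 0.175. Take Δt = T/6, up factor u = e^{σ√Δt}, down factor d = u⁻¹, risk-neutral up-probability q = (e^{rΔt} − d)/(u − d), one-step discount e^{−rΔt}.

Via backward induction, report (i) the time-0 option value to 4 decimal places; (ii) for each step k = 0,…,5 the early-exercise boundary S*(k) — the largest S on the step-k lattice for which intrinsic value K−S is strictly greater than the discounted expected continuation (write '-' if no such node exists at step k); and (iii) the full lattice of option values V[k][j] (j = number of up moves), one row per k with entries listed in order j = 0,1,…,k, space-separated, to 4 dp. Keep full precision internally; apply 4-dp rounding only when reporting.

Δt=0.09417, u=1.05517, d=0.94771, q=0.55254, disc=e^(-rΔt)=0.99296
k=6 terminal: V=max(K-S,0) → 29.3441 21.0280 11.7689 1.4600 0.0000 0.0000 0.0000
k=5: j=0 S=77.3923 intr=25.2977 cont=24.5750 V=25.2977[EX]; j=1 S=86.1673 intr=16.5227 cont=15.8000 V=16.5227[EX]; j=2 S=95.9372 intr=6.7528 cont=6.0301 V=6.7528[EX]; j=3 S=106.8148 intr=0.0000 cont=0.6487 V=0.6487[hold]; j=4 S=118.9258 intr=0.0000 cont=0.0000 V=0.0000[hold]; j=5 S=132.4100 intr=0.0000 cont=0.0000 V=0.0000[hold]  S*(5)=95.9372
k=4: j=0 S=81.6620 intr=21.0280 cont=20.3053 V=21.0280[EX]; j=1 S=90.9211 intr=11.7689 cont=11.0462 V=11.7689[EX]; j=2 S=101.2300 intr=1.4600 cont=3.3563 V=3.3563[hold]; j=3 S=112.7078 intr=0.0000 cont=0.2882 V=0.2882[hold]; j=4 S=125.4869 intr=0.0000 cont=0.0000 V=0.0000[hold]  S*(4)=90.9211
k=3: j=0 S=86.1673 intr=16.5227 cont=15.8000 V=16.5227[EX]; j=1 S=95.9372 intr=6.7528 cont=7.0705 V=7.0705[hold]; j=2 S=106.8148 intr=0.0000 cont=1.6494 V=1.6494[hold]; j=3 S=118.9258 intr=0.0000 cont=0.1281 V=0.1281[hold]  S*(3)=86.1673
k=2: j=0 S=90.9211 intr=11.7689 cont=11.2205 V=11.7689[EX]; j=1 S=101.2300 intr=1.4600 cont=4.0465 V=4.0465[hold]; j=2 S=112.7078 intr=0.0000 cont=0.8031 V=0.8031[hold]  S*(2)=90.9211
k=1: j=0 S=95.9372 intr=6.7528 cont=7.4492 V=7.4492[hold]; j=1 S=106.8148 intr=0.0000 cont=2.2385 V=2.2385[hold]  S*(1)=-
k=0: j=0 S=101.2300 intr=1.4600 cont=4.5379 V=4.5379[hold]  S*(0)=-

price = 4.5379
boundary = - - 90.9211 86.1673 90.9211 95.9372
tree:
4.5379
7.4492 2.2385
11.7689 4.0465 0.8031
16.5227 7.0705 1.6494 0.1281
21.0280 11.7689 3.3563 0.2882 0.0000
25.2977 16.5227 6.7528 0.6487 0.0000 0.0000
29.3441 21.0280 11.7689 1.4600 0.0000 0.0000 0.0000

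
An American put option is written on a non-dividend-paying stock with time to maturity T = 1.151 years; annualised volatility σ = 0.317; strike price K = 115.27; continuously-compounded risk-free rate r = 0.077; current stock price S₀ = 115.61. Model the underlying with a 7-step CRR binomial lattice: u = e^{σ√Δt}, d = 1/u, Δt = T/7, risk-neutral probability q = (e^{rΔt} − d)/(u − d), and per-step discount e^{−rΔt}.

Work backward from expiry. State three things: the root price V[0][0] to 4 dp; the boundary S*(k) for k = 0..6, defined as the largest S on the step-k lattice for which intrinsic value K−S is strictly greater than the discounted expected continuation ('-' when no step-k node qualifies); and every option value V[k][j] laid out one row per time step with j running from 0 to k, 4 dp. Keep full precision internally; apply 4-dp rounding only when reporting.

Δt=0.16443, u=1.13717, d=0.87938, q=0.51733, disc=e^(-rΔt)=0.98742
k=7 terminal: V=max(K-S,0) → 68.2571 54.4750 36.6525 13.6054 0.0000 0.0000 0.0000 0.0000
k=6: j=0 S=53.4617 intr=61.8083 cont=60.3581 V=61.8083[EX]; j=1 S=69.1343 intr=46.1357 cont=44.6855 V=46.1357[EX]; j=2 S=89.4014 intr=25.8686 cont=24.4183 V=25.8686[EX]; j=3 S=115.6100 intr=0.0000 cont=6.4842 V=6.4842[hold]; j=4 S=149.5018 intr=0.0000 cont=0.0000 V=0.0000[hold]; j=5 S=193.3291 intr=0.0000 cont=0.0000 V=0.0000[hold]; j=6 S=250.0047 intr=0.0000 cont=0.0000 V=0.0000[hold]  S*(6)=89.4014
k=5: j=0 S=60.7950 intr=54.4750 cont=53.0247 V=54.4750[EX]; j=1 S=78.6175 intr=36.6525 cont=35.2023 V=36.6525[EX]; j=2 S=101.6646 intr=13.6054 cont=15.6411 V=15.6411[hold]; j=3 S=131.4682 intr=0.0000 cont=3.0903 V=3.0903[hold]; j=4 S=170.0089 intr=0.0000 cont=0.0000 V=0.0000[hold]; j=5 S=219.8481 intr=0.0000 cont=0.0000 V=0.0000[hold]  S*(5)=78.6175
k=4: j=0 S=69.1343 intr=46.1357 cont=44.6855 V=46.1357[EX]; j=1 S=89.4014 intr=25.8686 cont=25.4582 V=25.8686[EX]; j=2 S=115.6100 intr=0.0000 cont=9.0331 V=9.0331[hold]; j=3 S=149.5018 intr=0.0000 cont=1.4728 V=1.4728[hold]; j=4 S=193.3291 intr=0.0000 cont=0.0000 V=0.0000[hold]  S*(4)=89.4014
k=3: j=0 S=78.6175 intr=36.6525 cont=35.2023 V=36.6525[EX]; j=1 S=101.6646 intr=13.6054 cont=16.9431 V=16.9431[hold]; j=2 S=131.4682 intr=0.0000 cont=5.0575 V=5.0575[hold]; j=3 S=170.0089 intr=0.0000 cont=0.7019 V=0.7019[hold]  S*(3)=78.6175
k=2: j=0 S=89.4014 intr=25.8686 cont=26.1233 V=26.1233[hold]; j=1 S=115.6100 intr=0.0000 cont=10.6585 V=10.6585[hold]; j=2 S=149.5018 intr=0.0000 cont=2.7689 V=2.7689[hold]  S*(2)=-
k=1: j=0 S=101.6646 intr=13.6054 cont=17.8948 V=17.8948[hold]; j=1 S=131.4682 intr=0.0000 cont=6.4942 V=6.4942[hold]  S*(1)=-
k=0: j=0 S=115.6100 intr=0.0000 cont=11.8460 V=11.8460[hold]  S*(0)=-

price = 11.8460
boundary = - - - 78.6175 89.4014 78.6175 89.4014
tree:
11.8460
17.8948 6.4942
26.1233 10.6585 2.7689
36.6525 16.9431 5.0575 0.7019
46.1357 25.8686 9.0331 1.4728 0.0000
54.4750 36.6525 15.6411 3.0903 0.0000 0.0000
61.8083 46.1357 25.8686 6.4842 0.0000 0.0000 0.0000
68.2571 54.4750 36.6525 13.6054 0.0000 0.0000 0.0000 0.0000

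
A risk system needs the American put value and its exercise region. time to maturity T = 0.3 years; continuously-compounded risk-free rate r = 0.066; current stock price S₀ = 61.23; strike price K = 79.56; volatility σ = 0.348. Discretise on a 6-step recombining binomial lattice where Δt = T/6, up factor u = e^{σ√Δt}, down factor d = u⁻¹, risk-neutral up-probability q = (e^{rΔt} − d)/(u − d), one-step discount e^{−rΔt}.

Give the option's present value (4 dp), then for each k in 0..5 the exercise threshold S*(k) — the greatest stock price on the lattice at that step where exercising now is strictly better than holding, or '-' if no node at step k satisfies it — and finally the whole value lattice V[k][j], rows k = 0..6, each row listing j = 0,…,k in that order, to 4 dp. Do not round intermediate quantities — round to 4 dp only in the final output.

price = 18.3300
boundary = 61.2300 56.6460 61.2300 56.6460 61.2300 66.1849
tree:
18.3300
22.9140 13.7550
27.1547 18.3300 9.3030
31.0780 22.9140 13.4202 5.2762
34.7076 27.1547 18.3300 8.6335 1.9775
38.0655 31.0780 22.9140 13.3751 3.9822 0.0000
41.1719 34.7076 27.1547 18.3300 8.0192 0.0000 0.0000

Δt=0.05000, u=1.08092, d=0.92514, q=0.50177, disc=e^(-rΔt)=0.99671
k=6 terminal: V=max(K-S,0) → 41.1719 34.7076 27.1547 18.3300 8.0192 0.0000 0.0000
k=5: j=0 S=41.4945 intr=38.0655 cont=37.8034 V=38.0655[EX]; j=1 S=48.4820 intr=31.0780 cont=30.8159 V=31.0780[EX]; j=2 S=56.6460 intr=22.9140 cont=22.6518 V=22.9140[EX]; j=3 S=66.1849 intr=13.3751 cont=13.1130 V=13.3751[EX]; j=4 S=77.3301 intr=2.2299 cont=3.9822 V=3.9822[hold]; j=5 S=90.3520 intr=0.0000 cont=0.0000 V=0.0000[hold]  S*(5)=66.1849
k=4: j=0 S=44.8524 intr=34.7076 cont=34.4455 V=34.7076[EX]; j=1 S=52.4053 intr=27.1547 cont=26.8926 V=27.1547[EX]; j=2 S=61.2300 intr=18.3300 cont=18.0679 V=18.3300[EX]; j=3 S=71.5408 intr=8.0192 cont=8.6335 V=8.6335[hold]; j=4 S=83.5878 intr=0.0000 cont=1.9775 V=1.9775[hold]  S*(4)=61.2300
k=3: j=0 S=48.4820 intr=31.0780 cont=30.8159 V=31.0780[EX]; j=1 S=56.6460 intr=22.9140 cont=22.6518 V=22.9140[EX]; j=2 S=66.1849 intr=13.3751 cont=13.4202 V=13.4202[hold]; j=3 S=77.3301 intr=2.2299 cont=5.2762 V=5.2762[hold]  S*(3)=56.6460
k=2: j=0 S=52.4053 intr=27.1547 cont=26.8926 V=27.1547[EX]; j=1 S=61.2300 intr=18.3300 cont=18.0904 V=18.3300[EX]; j=2 S=71.5408 intr=8.0192 cont=9.3030 V=9.3030[hold]  S*(2)=61.2300
k=1: j=0 S=56.6460 intr=22.9140 cont=22.6518 V=22.9140[EX]; j=1 S=66.1849 intr=13.3751 cont=13.7550 V=13.7550[hold]  S*(1)=56.6460
k=0: j=0 S=61.2300 intr=18.3300 cont=18.2579 V=18.3300[EX]  S*(0)=61.2300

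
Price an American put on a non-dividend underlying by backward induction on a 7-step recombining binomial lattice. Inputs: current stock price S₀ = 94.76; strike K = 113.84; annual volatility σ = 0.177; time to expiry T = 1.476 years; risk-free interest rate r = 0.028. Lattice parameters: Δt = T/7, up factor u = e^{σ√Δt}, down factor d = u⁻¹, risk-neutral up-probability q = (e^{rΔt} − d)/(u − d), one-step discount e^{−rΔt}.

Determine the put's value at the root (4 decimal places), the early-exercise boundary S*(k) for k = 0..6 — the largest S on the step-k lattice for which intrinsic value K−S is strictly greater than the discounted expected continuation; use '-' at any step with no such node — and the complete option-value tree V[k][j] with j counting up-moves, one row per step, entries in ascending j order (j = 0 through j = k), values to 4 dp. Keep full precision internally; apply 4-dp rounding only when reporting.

price = 19.6632
boundary = - 87.3629 80.5432 87.3629 94.7600 87.3629 94.7600
tree:
19.6632
26.4771 13.4995
33.2968 19.2999 8.2154
39.5842 26.4771 12.7913 4.0189
45.3807 33.2968 19.0800 7.0412 1.2310
50.7247 39.5842 26.4771 11.9077 2.5588 0.0000
55.6516 45.3807 33.2968 19.0800 5.3190 0.0000 0.0000
60.1939 50.7247 39.5842 26.4771 11.0566 0.0000 0.0000 0.0000

params: Δt=0.21086 u=1.08467 d=0.92194 q=0.51608 e^(-rΔt)=0.99411
t_7 payoffs: 60.1939 50.7247 39.5842 26.4771 11.0566 0.0000 0.0000 0.0000
t_6: node(6,0) S=58.1884 payoff=55.6516 vs cont=54.9815 → 55.6516 [stop]  node(6,1) S=68.4593 payoff=45.3807 vs cont=44.7106 → 45.3807 [stop]  node(6,2) S=80.5432 payoff=33.2968 vs cont=32.6267 → 33.2968 [stop]  node(6,3) S=94.7600 payoff=19.0800 vs cont=18.4099 → 19.0800 [stop]  node(6,4) S=111.4863 payoff=2.3537 vs cont=5.3190 → 5.3190 [wait]  node(6,5) S=131.1649 payoff=0.0000 vs cont=0.0000 → 0.0000 [wait]  node(6,6) S=154.3170 payoff=0.0000 vs cont=0.0000 → 0.0000 [wait]  ⇒ S*(6)=94.7600
t_5: node(5,0) S=63.1153 payoff=50.7247 vs cont=50.0546 → 50.7247 [stop]  node(5,1) S=74.2558 payoff=39.5842 vs cont=38.9140 → 39.5842 [stop]  node(5,2) S=87.3629 payoff=26.4771 vs cont=25.8070 → 26.4771 [stop]  node(5,3) S=102.7834 payoff=11.0566 vs cont=11.9077 → 11.9077 [wait]  node(5,4) S=120.9259 payoff=0.0000 vs cont=2.5588 → 2.5588 [wait]  node(5,5) S=142.2708 payoff=0.0000 vs cont=0.0000 → 0.0000 [wait]  ⇒ S*(5)=87.3629
t_4: node(4,0) S=68.4593 payoff=45.3807 vs cont=44.7106 → 45.3807 [stop]  node(4,1) S=80.5432 payoff=33.2968 vs cont=32.6267 → 33.2968 [stop]  node(4,2) S=94.7600 payoff=19.0800 vs cont=18.8466 → 19.0800 [stop]  node(4,3) S=111.4863 payoff=2.3537 vs cont=7.0412 → 7.0412 [wait]  node(4,4) S=131.1649 payoff=0.0000 vs cont=1.2310 → 1.2310 [wait]  ⇒ S*(4)=94.7600
t_3: node(3,0) S=74.2558 payoff=39.5842 vs cont=38.9140 → 39.5842 [stop]  node(3,1) S=87.3629 payoff=26.4771 vs cont=25.8070 → 26.4771 [stop]  node(3,2) S=102.7834 payoff=11.0566 vs cont=12.7913 → 12.7913 [wait]  node(3,3) S=120.9259 payoff=0.0000 vs cont=4.0189 → 4.0189 [wait]  ⇒ S*(3)=87.3629
t_2: node(2,0) S=80.5432 payoff=33.2968 vs cont=32.6267 → 33.2968 [stop]  node(2,1) S=94.7600 payoff=19.0800 vs cont=19.2999 → 19.2999 [wait]  node(2,2) S=111.4863 payoff=2.3537 vs cont=8.2154 → 8.2154 [wait]  ⇒ S*(2)=80.5432
t_1: node(1,0) S=87.3629 payoff=26.4771 vs cont=25.9198 → 26.4771 [stop]  node(1,1) S=102.7834 payoff=11.0566 vs cont=13.4995 → 13.4995 [wait]  ⇒ S*(1)=87.3629
t_0: node(0,0) S=94.7600 payoff=19.0800 vs cont=19.6632 → 19.6632 [wait]  ⇒ S*(0)=-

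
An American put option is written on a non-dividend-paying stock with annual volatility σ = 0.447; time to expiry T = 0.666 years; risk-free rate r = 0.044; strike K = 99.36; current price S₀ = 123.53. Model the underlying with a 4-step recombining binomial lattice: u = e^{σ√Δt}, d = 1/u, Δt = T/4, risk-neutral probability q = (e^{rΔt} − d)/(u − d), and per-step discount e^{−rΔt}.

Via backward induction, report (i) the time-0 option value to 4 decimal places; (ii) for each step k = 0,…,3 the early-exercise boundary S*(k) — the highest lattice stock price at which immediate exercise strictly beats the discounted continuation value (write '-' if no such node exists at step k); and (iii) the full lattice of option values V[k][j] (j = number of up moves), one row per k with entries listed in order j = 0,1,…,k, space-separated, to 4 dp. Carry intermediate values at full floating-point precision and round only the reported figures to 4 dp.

Δt=0.16650, u=1.20009, d=0.83327, q=0.47457, disc=e^(-rΔt)=0.99270
k=4 terminal: V=max(K-S,0) → 39.8049 13.5880 0.0000 0.0000 0.0000
k=3: j=0 S=71.4714 intr=27.8886 cont=27.1634 V=27.8886[EX]; j=1 S=102.9340 intr=0.0000 cont=7.0874 V=7.0874[hold]; j=2 S=148.2470 intr=0.0000 cont=0.0000 V=0.0000[hold]; j=3 S=213.5073 intr=0.0000 cont=0.0000 V=0.0000[hold]  S*(3)=71.4714
k=2: j=0 S=85.7720 intr=13.5880 cont=17.8854 V=17.8854[hold]; j=1 S=123.5300 intr=0.0000 cont=3.6967 V=3.6967[hold]; j=2 S=177.9096 intr=0.0000 cont=0.0000 V=0.0000[hold]  S*(2)=-
k=1: j=0 S=102.9340 intr=0.0000 cont=11.0705 V=11.0705[hold]; j=1 S=148.2470 intr=0.0000 cont=1.9282 V=1.9282[hold]  S*(1)=-
k=0: j=0 S=123.5300 intr=0.0000 cont=6.6827 V=6.6827[hold]  S*(0)=-

price = 6.6827
boundary = - - - 71.4714
tree:
6.6827
11.0705 1.9282
17.8854 3.6967 0.0000
27.8886 7.0874 0.0000 0.0000
39.8049 13.5880 0.0000 0.0000 0.0000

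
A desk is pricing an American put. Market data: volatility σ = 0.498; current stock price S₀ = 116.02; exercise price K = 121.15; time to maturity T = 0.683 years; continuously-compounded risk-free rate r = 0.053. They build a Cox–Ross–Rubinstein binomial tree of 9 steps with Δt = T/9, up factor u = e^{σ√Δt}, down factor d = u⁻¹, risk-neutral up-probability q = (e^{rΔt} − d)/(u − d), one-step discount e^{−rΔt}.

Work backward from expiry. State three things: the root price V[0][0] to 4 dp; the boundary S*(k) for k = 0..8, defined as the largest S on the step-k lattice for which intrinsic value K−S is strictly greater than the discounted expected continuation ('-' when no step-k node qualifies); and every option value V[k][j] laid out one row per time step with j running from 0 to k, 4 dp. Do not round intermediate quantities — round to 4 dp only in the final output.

Δt=0.07589, u=1.14704, d=0.87181, q=0.48040, disc=e^(-rΔt)=0.99599
k=9 terminal: V=max(K-S,0) → 87.3972 76.7410 62.7206 44.2738 20.0031 0.0000 0.0000 0.0000 0.0000 0.0000
k=8: j=0 S=38.7160 intr=82.4340 cont=81.9477 V=82.4340[EX]; j=1 S=50.9391 intr=70.2109 cont=69.7246 V=70.2109[EX]; j=2 S=67.0211 intr=54.1289 cont=53.6426 V=54.1289[EX]; j=3 S=88.1804 intr=32.9696 cont=32.4833 V=32.9696[EX]; j=4 S=116.0200 intr=5.1300 cont=10.3519 V=10.3519[hold]; j=5 S=152.6488 intr=0.0000 cont=0.0000 V=0.0000[hold]; j=6 S=200.8418 intr=0.0000 cont=0.0000 V=0.0000[hold]; j=7 S=264.2498 intr=0.0000 cont=0.0000 V=0.0000[hold]; j=8 S=347.6765 intr=0.0000 cont=0.0000 V=0.0000[hold]  S*(8)=88.1804
k=7: j=0 S=44.4090 intr=76.7410 cont=76.2547 V=76.7410[EX]; j=1 S=58.4294 intr=62.7206 cont=62.2343 V=62.7206[EX]; j=2 S=76.8762 intr=44.2738 cont=43.7875 V=44.2738[EX]; j=3 S=101.1469 intr=20.0031 cont=22.0153 V=22.0153[hold]; j=4 S=133.0801 intr=0.0000 cont=5.3573 V=5.3573[hold]; j=5 S=175.0950 intr=0.0000 cont=0.0000 V=0.0000[hold]; j=6 S=230.3745 intr=0.0000 cont=0.0000 V=0.0000[hold]; j=7 S=303.1063 intr=0.0000 cont=0.0000 V=0.0000[hold]  S*(7)=76.8762
k=6: j=0 S=50.9391 intr=70.2109 cont=69.7246 V=70.2109[EX]; j=1 S=67.0211 intr=54.1289 cont=53.6426 V=54.1289[EX]; j=2 S=88.1804 intr=32.9696 cont=33.4461 V=33.4461[hold]; j=3 S=116.0200 intr=5.1300 cont=13.9566 V=13.9566[hold]; j=4 S=152.6488 intr=0.0000 cont=2.7725 V=2.7725[hold]; j=5 S=200.8418 intr=0.0000 cont=0.0000 V=0.0000[hold]; j=6 S=264.2498 intr=0.0000 cont=0.0000 V=0.0000[hold]  S*(6)=67.0211
k=5: j=0 S=58.4294 intr=62.7206 cont=62.2343 V=62.7206[EX]; j=1 S=76.8762 intr=44.2738 cont=44.0155 V=44.2738[EX]; j=2 S=101.1469 intr=20.0031 cont=23.9867 V=23.9867[hold]; j=3 S=133.0801 intr=0.0000 cont=8.5493 V=8.5493[hold]; j=4 S=175.0950 intr=0.0000 cont=1.4348 V=1.4348[hold]; j=5 S=230.3745 intr=0.0000 cont=0.0000 V=0.0000[hold]  S*(5)=76.8762
k=4: j=0 S=67.0211 intr=54.1289 cont=53.6426 V=54.1289[EX]; j=1 S=88.1804 intr=32.9696 cont=34.3893 V=34.3893[hold]; j=2 S=116.0200 intr=5.1300 cont=16.5040 V=16.5040[hold]; j=3 S=152.6488 intr=0.0000 cont=5.1109 V=5.1109[hold]; j=4 S=200.8418 intr=0.0000 cont=0.7425 V=0.7425[hold]  S*(4)=67.0211
k=3: j=0 S=76.8762 intr=44.2738 cont=44.4668 V=44.4668[hold]; j=1 S=101.1469 intr=20.0031 cont=25.6937 V=25.6937[hold]; j=2 S=133.0801 intr=0.0000 cont=10.9865 V=10.9865[hold]; j=3 S=175.0950 intr=0.0000 cont=3.0002 V=3.0002[hold]  S*(3)=-
k=2: j=0 S=88.1804 intr=32.9696 cont=35.3059 V=35.3059[hold]; j=1 S=116.0200 intr=5.1300 cont=18.5536 V=18.5536[hold]; j=2 S=152.6488 intr=0.0000 cont=7.1212 V=7.1212[hold]  S*(2)=-
k=1: j=0 S=101.1469 intr=20.0031 cont=27.1487 V=27.1487[hold]; j=1 S=133.0801 intr=0.0000 cont=13.0091 V=13.0091[hold]  S*(1)=-
k=0: j=0 S=116.0200 intr=5.1300 cont=20.2743 V=20.2743[hold]  S*(0)=-

price = 20.2743
boundary = - - - - 67.0211 76.8762 67.0211 76.8762 88.1804
tree:
20.2743
27.1487 13.0091
35.3059 18.5536 7.1212
44.4668 25.6937 10.9865 3.0002
54.1289 34.3893 16.5040 5.1109 0.7425
62.7206 44.2738 23.9867 8.5493 1.4348 0.0000
70.2109 54.1289 33.4461 13.9566 2.7725 0.0000 0.0000
76.7410 62.7206 44.2738 22.0153 5.3573 0.0000 0.0000 0.0000
82.4340 70.2109 54.1289 32.9696 10.3519 0.0000 0.0000 0.0000 0.0000
87.3972 76.7410 62.7206 44.2738 20.0031 0.0000 0.0000 0.0000 0.0000 0.0000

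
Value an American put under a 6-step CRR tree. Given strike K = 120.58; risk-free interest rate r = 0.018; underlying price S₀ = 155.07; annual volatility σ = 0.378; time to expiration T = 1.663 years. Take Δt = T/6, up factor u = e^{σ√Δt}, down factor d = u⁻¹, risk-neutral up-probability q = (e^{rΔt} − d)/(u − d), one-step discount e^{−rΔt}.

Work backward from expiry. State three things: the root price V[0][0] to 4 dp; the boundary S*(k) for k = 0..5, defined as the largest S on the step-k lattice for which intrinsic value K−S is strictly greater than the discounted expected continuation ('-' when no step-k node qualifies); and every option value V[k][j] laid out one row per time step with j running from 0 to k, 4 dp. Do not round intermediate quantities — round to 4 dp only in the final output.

Δt=0.27717  u=1.22019  d=0.81955  q=0.46290  discount=0.99502
step 6 (expiry): payoffs max(K−S,0) = 73.5939 50.6245 16.4262 0.0000 0.0000 0.0000 0.0000
step 5: (k=5,j=0): S=57.3318, (K−S)⁺=63.2482, hold=62.6481 ⇒ V=63.2482 exercise | (k=5,j=1): S=85.3588, (K−S)⁺=35.2212, hold=34.6211 ⇒ V=35.2212 exercise | (k=5,j=2): S=127.0871, (K−S)⁺=0.0000, hold=8.7787 ⇒ V=8.7787 continue | (k=5,j=3): S=189.2144, (K−S)⁺=0.0000, hold=0.0000 ⇒ V=0.0000 continue | (k=5,j=4): S=281.7131, (K−S)⁺=0.0000, hold=0.0000 ⇒ V=0.0000 continue | (k=5,j=5): S=419.4305, (K−S)⁺=0.0000, hold=0.0000 ⇒ V=0.0000 continue  boundary S*=85.3588
step 4: (k=4,j=0): S=69.9555, (K−S)⁺=50.6245, hold=50.0244 ⇒ V=50.6245 exercise | (k=4,j=1): S=104.1538, (K−S)⁺=16.4262, hold=22.8667 ⇒ V=22.8667 continue | (k=4,j=2): S=155.0700, (K−S)⁺=0.0000, hold=4.6916 ⇒ V=4.6916 continue | (k=4,j=3): S=230.8770, (K−S)⁺=0.0000, hold=0.0000 ⇒ V=0.0000 continue | (k=4,j=4): S=343.7427, (K−S)⁺=0.0000, hold=0.0000 ⇒ V=0.0000 continue  boundary S*=69.9555
step 3: (k=3,j=0): S=85.3588, (K−S)⁺=35.2212, hold=37.5875 ⇒ V=37.5875 continue | (k=3,j=1): S=127.0871, (K−S)⁺=0.0000, hold=14.3816 ⇒ V=14.3816 continue | (k=3,j=2): S=189.2144, (K−S)⁺=0.0000, hold=2.5073 ⇒ V=2.5073 continue | (k=3,j=3): S=281.7131, (K−S)⁺=0.0000, hold=0.0000 ⇒ V=0.0000 continue  boundary S*=-
step 2: (k=2,j=0): S=104.1538, (K−S)⁺=16.4262, hold=26.7120 ⇒ V=26.7120 continue | (k=2,j=1): S=155.0700, (K−S)⁺=0.0000, hold=8.8408 ⇒ V=8.8408 continue | (k=2,j=2): S=230.8770, (K−S)⁺=0.0000, hold=1.3400 ⇒ V=1.3400 continue  boundary S*=-
step 1: (k=1,j=0): S=127.0871, (K−S)⁺=0.0000, hold=18.3477 ⇒ V=18.3477 continue | (k=1,j=1): S=189.2144, (K−S)⁺=0.0000, hold=5.3420 ⇒ V=5.3420 continue  boundary S*=-
step 0: (k=0,j=0): S=155.0700, (K−S)⁺=0.0000, hold=12.2661 ⇒ V=12.2661 continue  boundary S*=-

price = 12.2661
boundary = - - - - 69.9555 85.3588
tree:
12.2661
18.3477 5.3420
26.7120 8.8408 1.3400
37.5875 14.3816 2.5073 0.0000
50.6245 22.8667 4.6916 0.0000 0.0000
63.2482 35.2212 8.7787 0.0000 0.0000 0.0000
73.5939 50.6245 16.4262 0.0000 0.0000 0.0000 0.0000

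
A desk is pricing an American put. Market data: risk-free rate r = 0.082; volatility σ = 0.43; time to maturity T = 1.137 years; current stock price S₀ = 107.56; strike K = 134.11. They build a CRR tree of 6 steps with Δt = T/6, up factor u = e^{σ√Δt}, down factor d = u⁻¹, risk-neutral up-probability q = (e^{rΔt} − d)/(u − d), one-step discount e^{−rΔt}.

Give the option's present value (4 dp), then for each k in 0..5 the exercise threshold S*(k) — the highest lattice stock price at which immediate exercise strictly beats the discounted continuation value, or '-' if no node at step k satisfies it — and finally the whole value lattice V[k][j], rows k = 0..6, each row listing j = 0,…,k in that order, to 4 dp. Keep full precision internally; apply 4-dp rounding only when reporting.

Δt=0.18950  u=1.20585  d=0.82929  q=0.49493  discount=0.98458
step 6 (expiry): payoffs max(K−S,0) = 99.1245 83.2384 60.1387 26.5500 0.0000 0.0000 0.0000
step 5: (k=5,j=0): S=42.1873, (K−S)⁺=91.9227, hold=89.8549 ⇒ V=91.9227 exercise | (k=5,j=1): S=61.3436, (K−S)⁺=72.7664, hold=70.6985 ⇒ V=72.7664 exercise | (k=5,j=2): S=89.1984, (K−S)⁺=44.9116, hold=42.8438 ⇒ V=44.9116 exercise | (k=5,j=3): S=129.7014, (K−S)⁺=4.4086, hold=13.2029 ⇒ V=13.2029 continue | (k=5,j=4): S=188.5959, (K−S)⁺=0.0000, hold=0.0000 ⇒ V=0.0000 continue | (k=5,j=5): S=274.2330, (K−S)⁺=0.0000, hold=0.0000 ⇒ V=0.0000 continue  boundary S*=89.1984
step 4: (k=4,j=0): S=50.8716, (K−S)⁺=83.2384, hold=81.1705 ⇒ V=83.2384 exercise | (k=4,j=1): S=73.9713, (K−S)⁺=60.1387, hold=58.0709 ⇒ V=60.1387 exercise | (k=4,j=2): S=107.5600, (K−S)⁺=26.5500, hold=28.7676 ⇒ V=28.7676 continue | (k=4,j=3): S=156.4006, (K−S)⁺=0.0000, hold=6.5656 ⇒ V=6.5656 continue | (k=4,j=4): S=227.4186, (K−S)⁺=0.0000, hold=0.0000 ⇒ V=0.0000 continue  boundary S*=73.9713
step 3: (k=3,j=0): S=61.3436, (K−S)⁺=72.7664, hold=70.6985 ⇒ V=72.7664 exercise | (k=3,j=1): S=89.1984, (K−S)⁺=44.9116, hold=43.9244 ⇒ V=44.9116 exercise | (k=3,j=2): S=129.7014, (K−S)⁺=4.4086, hold=17.5051 ⇒ V=17.5051 continue | (k=3,j=3): S=188.5959, (K−S)⁺=0.0000, hold=3.2650 ⇒ V=3.2650 continue  boundary S*=89.1984
step 2: (k=2,j=0): S=73.9713, (K−S)⁺=60.1387, hold=58.0709 ⇒ V=60.1387 exercise | (k=2,j=1): S=107.5600, (K−S)⁺=26.5500, hold=30.8640 ⇒ V=30.8640 continue | (k=2,j=2): S=156.4006, (K−S)⁺=0.0000, hold=10.2960 ⇒ V=10.2960 continue  boundary S*=73.9713
step 1: (k=1,j=0): S=89.1984, (K−S)⁺=44.9116, hold=44.9460 ⇒ V=44.9460 continue | (k=1,j=1): S=129.7014, (K−S)⁺=4.4086, hold=20.3654 ⇒ V=20.3654 continue  boundary S*=-
step 0: (k=0,j=0): S=107.5600, (K−S)⁺=26.5500, hold=32.2750 ⇒ V=32.2750 continue  boundary S*=-

price = 32.2750
boundary = - - 73.9713 89.1984 73.9713 89.1984
tree:
32.2750
44.9460 20.3654
60.1387 30.8640 10.2960
72.7664 44.9116 17.5051 3.2650
83.2384 60.1387 28.7676 6.5656 0.0000
91.9227 72.7664 44.9116 13.2029 0.0000 0.0000
99.1245 83.2384 60.1387 26.5500 0.0000 0.0000 0.0000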